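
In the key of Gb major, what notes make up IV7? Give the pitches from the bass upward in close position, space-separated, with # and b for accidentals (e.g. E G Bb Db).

In Gb major, the fourth degree is Cb, and the diatonic chord built there is a major seventh chord.
That chord is spelled Cb-Eb-Gb-Bb.

Cb Eb Gb Bb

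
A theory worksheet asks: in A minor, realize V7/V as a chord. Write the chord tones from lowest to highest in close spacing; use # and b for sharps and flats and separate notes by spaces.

B D# F# A

The slash means an applied dominant: we want the dominant of V. In A minor, V is E major, and its dominant is built on B.
Building a dominant seventh chord on B gives B-D#-F#-A.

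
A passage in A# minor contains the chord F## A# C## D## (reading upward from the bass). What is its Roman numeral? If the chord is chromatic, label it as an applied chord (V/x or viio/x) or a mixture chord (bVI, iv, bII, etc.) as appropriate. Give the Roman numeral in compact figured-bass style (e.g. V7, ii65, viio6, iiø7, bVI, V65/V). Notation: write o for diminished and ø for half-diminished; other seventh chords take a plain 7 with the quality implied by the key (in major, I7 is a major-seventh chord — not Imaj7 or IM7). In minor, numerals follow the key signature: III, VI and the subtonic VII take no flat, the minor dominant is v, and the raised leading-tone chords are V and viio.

viiø65/V

The pitches D##-F##-A#-C## form a half-diminished seventh chord rooted on D##.
D## sits a half step below E# (V in A# minor); a diminished chord there is the applied leading-tone chord of V.
With F## in the bass the chord is in first inversion, so the figured bass is 65.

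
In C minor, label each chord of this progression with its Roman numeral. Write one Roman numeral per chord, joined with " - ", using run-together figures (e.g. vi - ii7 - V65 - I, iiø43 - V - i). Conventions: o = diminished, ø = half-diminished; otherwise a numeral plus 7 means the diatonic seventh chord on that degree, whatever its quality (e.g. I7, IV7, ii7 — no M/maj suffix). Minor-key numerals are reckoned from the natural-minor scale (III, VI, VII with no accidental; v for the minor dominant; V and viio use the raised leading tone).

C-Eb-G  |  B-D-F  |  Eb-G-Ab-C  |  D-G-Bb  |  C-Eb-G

C-Eb-G: root C is the tonic; minor triad there is i.
B-D-F: root B is the leading tone; diminished triad there is viio.
Eb-G-Ab-C has root Ab, degree 6 in C minor, so VI43.
D-G-Bb: root G is the dominant; minor triad there is v64.
C-Eb-G: root C is the tonic; minor triad there is i.

i - viio - VI43 - v64 - i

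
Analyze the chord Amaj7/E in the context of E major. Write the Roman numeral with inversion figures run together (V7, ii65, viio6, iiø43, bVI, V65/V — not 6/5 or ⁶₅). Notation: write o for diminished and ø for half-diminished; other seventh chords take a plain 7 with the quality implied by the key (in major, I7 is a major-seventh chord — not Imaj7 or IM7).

The pitches A-C#-E-G# form a major seventh chord rooted on A.
A is scale degree 4 in E major, and a major seventh chord on that degree is written IV7.
With E in the bass the chord is in second inversion, so the figured bass is 43.

IV43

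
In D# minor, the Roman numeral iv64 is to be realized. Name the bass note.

D#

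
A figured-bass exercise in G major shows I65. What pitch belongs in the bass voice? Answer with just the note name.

I in G major has root G; the chord is G-B-D-F#.
The figure 65 means first inversion — the third is in the bass.

B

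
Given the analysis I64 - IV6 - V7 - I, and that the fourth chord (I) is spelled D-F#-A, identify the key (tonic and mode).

The chord D is a major triad rooted on D; its label is I.
If D is scale degree 1 and the mode makes that degree carry a major triad, the tonic is D and the mode is major.

D major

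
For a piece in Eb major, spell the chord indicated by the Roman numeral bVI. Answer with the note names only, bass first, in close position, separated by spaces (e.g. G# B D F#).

Cb Eb Gb

Scale degree 6 in Eb major is C; lowering it a half step gives Cb. bVI is a major triad on the lowered sixth degree, borrowed from the parallel minor.
So the chord is Cb-Eb-Gb, a major triad.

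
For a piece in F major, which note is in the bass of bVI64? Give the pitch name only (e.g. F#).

Ab

bVI in F major has root Db; the chord is Db-F-Ab.
The figure 64 means second inversion — the fifth is in the bass.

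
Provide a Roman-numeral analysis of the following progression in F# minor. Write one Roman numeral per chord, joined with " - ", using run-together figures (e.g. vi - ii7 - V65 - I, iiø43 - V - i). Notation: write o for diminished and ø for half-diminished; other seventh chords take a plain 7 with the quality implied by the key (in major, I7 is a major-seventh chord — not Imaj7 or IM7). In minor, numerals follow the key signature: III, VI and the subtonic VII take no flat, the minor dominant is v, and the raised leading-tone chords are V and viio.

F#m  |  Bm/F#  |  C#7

F#m: root F# is the tonic; minor triad there is i.
Bm/F#: minor triad on B = scale degree 4 → iv64.
C#7 has root C#, degree 5 in F# minor, so V7.

i - iv64 - V7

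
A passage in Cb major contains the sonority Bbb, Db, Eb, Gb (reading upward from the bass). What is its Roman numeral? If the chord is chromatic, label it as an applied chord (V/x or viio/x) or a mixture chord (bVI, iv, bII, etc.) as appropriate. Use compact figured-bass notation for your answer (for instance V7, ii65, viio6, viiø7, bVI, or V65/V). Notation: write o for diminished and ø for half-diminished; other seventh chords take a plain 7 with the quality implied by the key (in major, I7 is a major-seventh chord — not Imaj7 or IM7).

viiø43/IV

Stacked in thirds the chord is Eb-Gb-Bbb-Db: a half-diminished seventh chord on Eb.
Eb sits a half step below Fb (IV in Cb major); a diminished chord there is the applied leading-tone chord of IV.
With Bbb in the bass the chord is in second inversion, so the figured bass is 43.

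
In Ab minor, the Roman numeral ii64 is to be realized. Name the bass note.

ii in Ab minor has root Bb; the chord is Bb-Db-F.
The figure 64 means second inversion — the fifth is in the bass.

F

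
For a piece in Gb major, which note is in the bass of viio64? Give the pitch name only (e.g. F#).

viio in Gb major has root F; the chord is F-Ab-Cb.
The figure 64 means second inversion — the fifth is in the bass.

Cb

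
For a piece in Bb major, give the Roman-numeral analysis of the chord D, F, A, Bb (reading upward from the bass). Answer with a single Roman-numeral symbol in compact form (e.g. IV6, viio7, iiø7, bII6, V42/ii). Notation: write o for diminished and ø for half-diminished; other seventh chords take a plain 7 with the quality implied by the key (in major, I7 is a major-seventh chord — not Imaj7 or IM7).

Stacked in thirds the chord is Bb-D-F-A: a major seventh chord on Bb.
Bb is scale degree 1 in Bb major, and a major seventh chord on that degree is written I7.
With D in the bass the chord is in first inversion, so the figured bass is 65.

I65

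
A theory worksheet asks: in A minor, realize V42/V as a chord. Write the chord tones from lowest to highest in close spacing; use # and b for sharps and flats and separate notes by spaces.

The slash means an applied dominant: we want the dominant of V. In A minor, V is E major, and its dominant is built on B.
Building a dominant seventh chord on B gives B-D#-F#-A.
The figured bass 42 indicates third inversion, placing the seventh (A) in the bass: A-B-D#-F#.

A B D# F#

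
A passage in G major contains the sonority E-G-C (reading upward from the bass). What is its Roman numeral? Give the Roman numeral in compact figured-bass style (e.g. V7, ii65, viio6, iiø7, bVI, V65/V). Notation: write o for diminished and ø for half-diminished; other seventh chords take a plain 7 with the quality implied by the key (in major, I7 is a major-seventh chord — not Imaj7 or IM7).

IV6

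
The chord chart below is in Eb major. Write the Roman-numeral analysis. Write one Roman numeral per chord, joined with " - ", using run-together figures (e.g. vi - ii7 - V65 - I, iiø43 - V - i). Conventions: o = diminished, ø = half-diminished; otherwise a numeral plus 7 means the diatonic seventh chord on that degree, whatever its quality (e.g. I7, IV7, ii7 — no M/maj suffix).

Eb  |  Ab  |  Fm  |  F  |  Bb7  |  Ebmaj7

I - IV - ii - V/V - V7 - I7

Eb has root Eb, degree 1 in Eb major, so I.
Ab: root Ab is the subdominant; major triad there is IV.
Fm has root F, degree 2 in Eb major, so ii.
F: a major triad on F, the applied dominant of V → V/V.
Bb7: dominant seventh chord on Bb = scale degree 5 → V7.
Ebmaj7: root Eb is the tonic; major seventh chord there is I7.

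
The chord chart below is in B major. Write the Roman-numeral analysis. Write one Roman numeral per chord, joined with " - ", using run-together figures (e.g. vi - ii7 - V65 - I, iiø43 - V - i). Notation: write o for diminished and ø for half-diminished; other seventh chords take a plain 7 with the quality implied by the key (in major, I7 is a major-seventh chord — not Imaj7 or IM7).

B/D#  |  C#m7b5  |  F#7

I6 - iiø7 - V7

B/D#: root B is the tonic; major triad there is I6.
C#m7b5: C# with this quality isn't in the key; it's iiø7, borrowed from the parallel minor.
F#7: root F# is the dominant; dominant seventh chord there is V7.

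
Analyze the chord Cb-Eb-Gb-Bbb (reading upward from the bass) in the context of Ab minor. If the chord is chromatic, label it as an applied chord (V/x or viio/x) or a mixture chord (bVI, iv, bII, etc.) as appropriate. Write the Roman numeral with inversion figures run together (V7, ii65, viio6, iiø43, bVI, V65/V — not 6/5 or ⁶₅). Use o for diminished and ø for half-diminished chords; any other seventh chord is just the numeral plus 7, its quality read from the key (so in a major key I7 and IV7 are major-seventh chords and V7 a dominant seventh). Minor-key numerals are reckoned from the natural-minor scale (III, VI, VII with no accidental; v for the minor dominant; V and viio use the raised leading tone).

Stacked in thirds the chord is Cb-Eb-Gb-Bbb: a dominant seventh chord on Cb.
Cb is not a diatonic chord root with this quality in Ab minor, but it lies a perfect fifth above Fb (VI), so the chord functions as an applied dominant of VI.

V7/VI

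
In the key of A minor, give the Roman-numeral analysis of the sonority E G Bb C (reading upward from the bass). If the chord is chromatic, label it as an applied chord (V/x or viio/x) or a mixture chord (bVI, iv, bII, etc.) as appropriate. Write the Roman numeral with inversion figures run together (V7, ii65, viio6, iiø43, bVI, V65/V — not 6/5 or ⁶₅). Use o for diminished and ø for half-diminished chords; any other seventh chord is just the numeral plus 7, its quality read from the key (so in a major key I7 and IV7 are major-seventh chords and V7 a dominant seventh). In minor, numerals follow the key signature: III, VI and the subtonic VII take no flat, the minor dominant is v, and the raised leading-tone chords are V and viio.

The pitches C-E-G-Bb form a dominant seventh chord rooted on C.
C is not a diatonic chord root with this quality in A minor, but it lies a perfect fifth above F (VI), so the chord functions as an applied dominant of VI.
With E in the bass the chord is in first inversion, so the figured bass is 65.

V65/VI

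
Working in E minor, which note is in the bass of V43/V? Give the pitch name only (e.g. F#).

C#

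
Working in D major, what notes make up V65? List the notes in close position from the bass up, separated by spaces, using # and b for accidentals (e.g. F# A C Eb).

C# E G A

In D major, scale degree 5 is A, and the diatonic chord built there is a dominant seventh chord.
That chord is spelled A-C#-E-G.
The figured bass 65 indicates first inversion, placing the third (C#) in the bass: C#-E-G-A.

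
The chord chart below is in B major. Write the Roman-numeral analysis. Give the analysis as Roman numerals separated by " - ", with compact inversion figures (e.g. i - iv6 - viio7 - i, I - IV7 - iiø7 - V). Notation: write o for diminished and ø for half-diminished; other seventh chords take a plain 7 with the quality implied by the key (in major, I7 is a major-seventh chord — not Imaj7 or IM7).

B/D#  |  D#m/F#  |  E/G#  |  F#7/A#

B/D#: major triad on B = scale degree 1 → I6.
D#m/F# has root D#, degree 3 in B major, so iii6.
E/G#: root E is the subdominant; major triad there is IV6.
F#7/A# has root F#, degree 5 in B major, so V65.

I6 - iii6 - IV6 - V65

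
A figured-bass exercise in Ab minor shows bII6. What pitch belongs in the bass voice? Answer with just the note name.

bII in Ab minor has root Bbb; the chord is Bbb-Db-Fb.
The figure 6 means first inversion — the third is in the bass.

Db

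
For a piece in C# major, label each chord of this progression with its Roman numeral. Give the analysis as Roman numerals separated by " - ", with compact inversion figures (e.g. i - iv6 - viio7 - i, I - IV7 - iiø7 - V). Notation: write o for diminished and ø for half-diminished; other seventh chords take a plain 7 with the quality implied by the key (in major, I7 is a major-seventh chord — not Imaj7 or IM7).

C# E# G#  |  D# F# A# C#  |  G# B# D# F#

C#-E#-G# has root C#, degree 1 in C# major, so I.
D#-F#-A#-C# has root D#, degree 2 in C# major, so ii7.
G#-B#-D#-F#: dominant seventh chord on G# = scale degree 5 → V7.

I - ii7 - V7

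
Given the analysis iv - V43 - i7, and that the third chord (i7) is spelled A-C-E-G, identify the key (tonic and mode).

The chord Am7 is a minor seventh chord rooted on A; its label is i7.
If A is scale degree 1 and the mode makes that degree carry a minor seventh chord, the tonic is A and the mode is minor.

A minor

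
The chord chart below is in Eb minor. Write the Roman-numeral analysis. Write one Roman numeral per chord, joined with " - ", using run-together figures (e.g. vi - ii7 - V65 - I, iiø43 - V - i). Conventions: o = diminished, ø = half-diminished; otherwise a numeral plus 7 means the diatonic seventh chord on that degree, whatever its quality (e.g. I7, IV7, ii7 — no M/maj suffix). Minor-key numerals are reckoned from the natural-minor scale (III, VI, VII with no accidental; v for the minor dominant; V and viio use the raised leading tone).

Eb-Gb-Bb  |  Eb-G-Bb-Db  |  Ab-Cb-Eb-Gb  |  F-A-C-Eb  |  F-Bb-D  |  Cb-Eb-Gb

i - V7/iv - iv7 - V7/V - V64 - VI

Eb-Gb-Bb: root Eb is the tonic; minor triad there is i.
Eb-G-Bb-Db is the secondary dominant of iv (dominant seventh chord on Eb): V7/iv.
Ab-Cb-Eb-Gb: minor seventh chord on Ab = scale degree 4 → iv7.
F-A-C-Eb: a dominant seventh chord on F, the applied dominant of V → V7/V.
F-Bb-D: root Bb is the dominant; major triad there is V64.
Cb-Eb-Gb has root Cb, degree 6 in Eb minor, so VI.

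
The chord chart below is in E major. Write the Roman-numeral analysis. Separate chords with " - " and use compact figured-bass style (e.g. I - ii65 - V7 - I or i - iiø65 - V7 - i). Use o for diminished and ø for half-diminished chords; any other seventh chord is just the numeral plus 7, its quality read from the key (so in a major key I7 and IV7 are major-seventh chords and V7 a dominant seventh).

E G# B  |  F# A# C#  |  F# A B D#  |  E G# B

E-G#-B has root E, degree 1 in E major, so I.
F#-A#-C# is the secondary dominant of V (major triad on F#): V/V.
F#-A-B-D#: root B is the dominant; dominant seventh chord there is V43.
E-G#-B has root E, degree 1 in E major, so I.

I - V/V - V43 - I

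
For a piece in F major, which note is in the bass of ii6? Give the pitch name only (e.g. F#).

Bb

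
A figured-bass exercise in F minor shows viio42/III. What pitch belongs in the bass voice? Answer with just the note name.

Fb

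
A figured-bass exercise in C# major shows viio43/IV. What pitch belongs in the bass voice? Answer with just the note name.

B

The applied chord viio43/IV is rooted on E#: E#-G#-B-D.
The figure 43 means second inversion — the fifth is in the bass.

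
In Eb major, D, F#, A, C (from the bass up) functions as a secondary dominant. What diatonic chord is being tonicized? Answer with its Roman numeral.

The chord is a dominant seventh chord on D.
A dominant resolves down a perfect fifth: D → G. In Eb major, G is scale degree 3, i.e. iii.

iii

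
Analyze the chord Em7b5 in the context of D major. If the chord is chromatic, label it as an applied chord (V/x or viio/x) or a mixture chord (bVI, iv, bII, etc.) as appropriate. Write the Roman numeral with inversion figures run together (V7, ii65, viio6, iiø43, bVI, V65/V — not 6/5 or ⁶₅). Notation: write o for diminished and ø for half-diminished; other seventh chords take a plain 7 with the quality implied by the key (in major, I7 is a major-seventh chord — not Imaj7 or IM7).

iiø7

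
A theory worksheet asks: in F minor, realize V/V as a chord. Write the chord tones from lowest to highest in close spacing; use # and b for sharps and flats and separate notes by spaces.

The slash means an applied dominant: we want the dominant of V. In F minor, V is C major, and its dominant is built on G.
Building a major triad on G gives G-B-D.

G B D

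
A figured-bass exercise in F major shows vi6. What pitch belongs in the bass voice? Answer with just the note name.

vi in F major has root D; the chord is D-F-A.
The figure 6 means first inversion — the third is in the bass.

F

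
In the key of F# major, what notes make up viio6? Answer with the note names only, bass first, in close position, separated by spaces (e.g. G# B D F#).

G# B E#

The numeral's case and figure indicate a diminished triad. In F# major its root, the seventh degree, is E#.
That chord is spelled E#-G#-B.
With the 6 figure the chord is in first inversion; from the bass G# upward in close position it reads G#-B-E#.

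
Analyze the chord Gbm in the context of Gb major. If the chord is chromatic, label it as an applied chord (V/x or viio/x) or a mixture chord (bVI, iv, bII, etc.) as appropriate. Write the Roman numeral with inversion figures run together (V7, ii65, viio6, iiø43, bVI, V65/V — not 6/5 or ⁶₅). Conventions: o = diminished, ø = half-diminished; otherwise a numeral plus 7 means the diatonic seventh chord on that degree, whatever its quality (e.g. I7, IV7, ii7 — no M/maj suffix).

The pitches Gb-Bbb-Db form a minor triad rooted on Gb.
Gb is the first degree of Gb major. This is the minor tonic, borrowed from the parallel minor.

i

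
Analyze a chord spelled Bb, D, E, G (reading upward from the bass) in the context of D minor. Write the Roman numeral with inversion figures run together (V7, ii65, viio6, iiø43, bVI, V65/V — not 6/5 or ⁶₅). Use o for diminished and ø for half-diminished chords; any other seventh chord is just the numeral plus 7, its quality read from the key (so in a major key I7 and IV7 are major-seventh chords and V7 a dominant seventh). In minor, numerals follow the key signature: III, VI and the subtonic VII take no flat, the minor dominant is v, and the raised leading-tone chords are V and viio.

Stacked in thirds the chord is E-G-Bb-D: a half-diminished seventh chord on E.
In D minor, E is the supertonic; the diatonic half-diminished seventh chord there is iiø7.
With Bb in the bass the chord is in second inversion, so the figured bass is 43.

iiø43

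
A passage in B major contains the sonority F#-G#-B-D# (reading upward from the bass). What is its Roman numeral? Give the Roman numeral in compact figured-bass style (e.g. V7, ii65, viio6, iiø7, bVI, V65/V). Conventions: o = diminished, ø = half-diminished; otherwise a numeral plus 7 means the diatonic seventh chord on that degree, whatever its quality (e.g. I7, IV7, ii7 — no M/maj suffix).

Stacked in thirds the chord is G#-B-D#-F#: a minor seventh chord on G#.
In B major, G# is the submediant; the diatonic minor seventh chord there is vi7.
With F# in the bass the chord is in third inversion, so the figured bass is 42.

vi42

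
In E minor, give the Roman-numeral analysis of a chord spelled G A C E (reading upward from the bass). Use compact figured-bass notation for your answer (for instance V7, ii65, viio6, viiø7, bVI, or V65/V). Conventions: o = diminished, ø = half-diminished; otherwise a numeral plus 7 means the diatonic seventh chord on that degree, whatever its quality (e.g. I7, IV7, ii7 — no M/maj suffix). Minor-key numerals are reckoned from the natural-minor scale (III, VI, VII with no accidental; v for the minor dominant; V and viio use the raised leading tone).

Stacked in thirds the chord is A-C-E-G: a minor seventh chord on A.
A is scale degree 4 in E minor, and a minor seventh chord on that degree is written iv7.
With G in the bass the chord is in third inversion, so the figured bass is 42.

iv42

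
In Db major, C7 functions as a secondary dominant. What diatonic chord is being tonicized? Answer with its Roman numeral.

iii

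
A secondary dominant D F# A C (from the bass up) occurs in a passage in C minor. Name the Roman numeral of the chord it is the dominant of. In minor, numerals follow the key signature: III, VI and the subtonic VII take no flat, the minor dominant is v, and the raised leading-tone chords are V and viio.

V

The chord is a dominant seventh chord on D.
A dominant resolves down a perfect fifth: D → G. In C minor, G is scale degree 5, i.e. V.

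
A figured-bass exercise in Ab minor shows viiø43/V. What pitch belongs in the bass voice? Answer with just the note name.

The applied chord viiø43/V is rooted on D: D-F-Ab-C.
The figure 43 means second inversion — the fifth is in the bass.

Ab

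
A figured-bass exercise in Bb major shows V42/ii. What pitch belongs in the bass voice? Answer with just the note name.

The applied chord V42/ii is rooted on G: G-B-D-F.
The figure 42 means third inversion — the seventh is in the bass.

F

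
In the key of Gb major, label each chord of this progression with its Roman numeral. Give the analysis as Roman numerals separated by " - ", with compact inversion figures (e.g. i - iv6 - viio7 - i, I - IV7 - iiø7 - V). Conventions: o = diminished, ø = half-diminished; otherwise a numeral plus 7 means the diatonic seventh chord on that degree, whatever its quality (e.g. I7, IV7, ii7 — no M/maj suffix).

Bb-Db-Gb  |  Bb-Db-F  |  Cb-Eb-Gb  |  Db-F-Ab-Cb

Bb-Db-Gb: major triad on Gb = scale degree 1 → I6.
Bb-Db-F: minor triad on Bb = scale degree 3 → iii.
Cb-Eb-Gb has root Cb, degree 4 in Gb major, so IV.
Db-F-Ab-Cb has root Db, degree 5 in Gb major, so V7.

I6 - iii - IV - V7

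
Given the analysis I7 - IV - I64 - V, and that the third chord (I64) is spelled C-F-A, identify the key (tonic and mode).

I64 is given as C-F-A — a major triad with root F.
If F is scale degree 1 and the mode makes that degree carry a major triad, the tonic is F and the mode is major.

F major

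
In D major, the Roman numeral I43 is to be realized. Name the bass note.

A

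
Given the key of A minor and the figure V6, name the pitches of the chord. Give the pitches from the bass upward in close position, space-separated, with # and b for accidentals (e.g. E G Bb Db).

G# B E

In A minor, the fifth degree is E. The dominant is major (leading tone raised), so V is a major triad.
That chord is spelled E-G#-B.
With the 6 figure the chord is in first inversion; from the bass G# upward in close position it reads G#-B-E.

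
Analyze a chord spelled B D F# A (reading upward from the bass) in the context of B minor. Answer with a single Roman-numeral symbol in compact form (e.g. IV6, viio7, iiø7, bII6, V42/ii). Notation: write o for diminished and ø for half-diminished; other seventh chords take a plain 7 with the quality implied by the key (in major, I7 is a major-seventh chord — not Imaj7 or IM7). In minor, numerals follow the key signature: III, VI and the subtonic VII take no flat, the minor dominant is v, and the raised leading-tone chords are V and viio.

i7

The pitches B-D-F#-A form a minor seventh chord rooted on B.
B is scale degree 1 in B minor, and a minor seventh chord on that degree is written i7.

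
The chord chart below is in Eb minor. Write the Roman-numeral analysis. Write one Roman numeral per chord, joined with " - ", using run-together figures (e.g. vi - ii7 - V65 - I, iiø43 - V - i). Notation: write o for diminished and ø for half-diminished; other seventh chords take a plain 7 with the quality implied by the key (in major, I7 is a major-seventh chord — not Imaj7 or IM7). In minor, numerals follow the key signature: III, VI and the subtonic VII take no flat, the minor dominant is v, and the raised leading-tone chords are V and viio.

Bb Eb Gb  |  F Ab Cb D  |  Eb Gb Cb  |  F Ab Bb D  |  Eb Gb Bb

Bb-Eb-Gb has root Eb, degree 1 in Eb minor, so i64.
F-Ab-Cb-D has root D, degree 7 in Eb minor, so viio65.
Eb-Gb-Cb: root Cb is the submediant; major triad there is VI6.
F-Ab-Bb-D: dominant seventh chord on Bb = scale degree 5 → V43.
Eb-Gb-Bb: minor triad on Eb = scale degree 1 → i.

i64 - viio65 - VI6 - V43 - i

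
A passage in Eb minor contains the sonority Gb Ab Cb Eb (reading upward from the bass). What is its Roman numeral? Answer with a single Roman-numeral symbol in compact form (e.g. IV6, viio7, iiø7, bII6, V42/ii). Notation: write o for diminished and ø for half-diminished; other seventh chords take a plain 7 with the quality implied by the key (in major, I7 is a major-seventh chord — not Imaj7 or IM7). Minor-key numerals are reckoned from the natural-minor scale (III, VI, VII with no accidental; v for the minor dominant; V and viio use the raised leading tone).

iv42

The pitches Ab-Cb-Eb-Gb form a minor seventh chord rooted on Ab.
Ab is scale degree 4 in Eb minor, and a minor seventh chord on that degree is written iv7.
With Gb in the bass the chord is in third inversion, so the figured bass is 42.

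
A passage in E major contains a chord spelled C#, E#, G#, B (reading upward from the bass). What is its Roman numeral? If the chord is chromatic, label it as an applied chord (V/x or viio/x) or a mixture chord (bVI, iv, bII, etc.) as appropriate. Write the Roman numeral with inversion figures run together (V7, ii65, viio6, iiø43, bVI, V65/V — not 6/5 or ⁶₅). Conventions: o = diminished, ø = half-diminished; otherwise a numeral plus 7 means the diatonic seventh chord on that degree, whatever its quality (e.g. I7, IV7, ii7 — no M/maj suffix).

V7/ii

The pitches C#-E#-G#-B form a dominant seventh chord rooted on C#.
C# is not a diatonic chord root with this quality in E major, but it lies a perfect fifth above F# (ii), so the chord functions as an applied dominant of ii.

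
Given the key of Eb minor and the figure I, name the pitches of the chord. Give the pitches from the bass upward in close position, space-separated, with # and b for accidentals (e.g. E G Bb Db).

Scale degree 1 in Eb minor is Eb; here the chord built on it is altered to a major triad. I is the major tonic (Picardy third), borrowed from the parallel major.
So the chord is Eb-G-Bb.

Eb G Bb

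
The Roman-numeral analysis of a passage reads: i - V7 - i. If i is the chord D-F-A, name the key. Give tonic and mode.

D minor

The chord Dm is a minor triad rooted on D; its label is i.
If D is scale degree 1 and the mode makes that degree carry a minor triad, the tonic is D and the mode is minor.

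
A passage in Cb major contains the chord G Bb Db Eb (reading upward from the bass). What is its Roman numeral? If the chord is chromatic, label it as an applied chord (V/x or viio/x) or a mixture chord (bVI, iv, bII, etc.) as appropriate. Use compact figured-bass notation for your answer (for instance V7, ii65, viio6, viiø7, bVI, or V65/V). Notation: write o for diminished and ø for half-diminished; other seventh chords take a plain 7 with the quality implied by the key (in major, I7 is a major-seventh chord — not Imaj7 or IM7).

V65/vi

Stacked in thirds the chord is Eb-G-Bb-Db: a dominant seventh chord on Eb.
Eb is not a diatonic chord root with this quality in Cb major, but it lies a perfect fifth above Ab (vi), so the chord functions as an applied dominant of vi.
With G in the bass the chord is in first inversion, so the figured bass is 65.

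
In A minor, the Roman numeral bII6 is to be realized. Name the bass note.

D

bII in A minor has root Bb; the chord is Bb-D-F.
The figure 6 means first inversion — the third is in the bass.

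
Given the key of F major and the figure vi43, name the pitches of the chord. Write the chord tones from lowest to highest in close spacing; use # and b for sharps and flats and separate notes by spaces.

A C D F

In F major, scale degree 6 is D, and the diatonic chord built there is a minor seventh chord.
That chord is spelled D-F-A-C.
The figured bass 43 indicates second inversion, placing the fifth (A) in the bass: A-C-D-F.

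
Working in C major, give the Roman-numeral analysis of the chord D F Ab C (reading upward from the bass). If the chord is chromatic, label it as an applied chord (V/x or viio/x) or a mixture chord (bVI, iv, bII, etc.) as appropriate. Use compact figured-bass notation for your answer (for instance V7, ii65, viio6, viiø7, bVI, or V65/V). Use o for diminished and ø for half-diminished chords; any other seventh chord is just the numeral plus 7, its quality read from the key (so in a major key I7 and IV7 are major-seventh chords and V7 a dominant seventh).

The pitches D-F-Ab-C form a half-diminished seventh chord rooted on D.
D is the second degree of C major. This is the half-diminished supertonic seventh, borrowed from the parallel minor.

iiø7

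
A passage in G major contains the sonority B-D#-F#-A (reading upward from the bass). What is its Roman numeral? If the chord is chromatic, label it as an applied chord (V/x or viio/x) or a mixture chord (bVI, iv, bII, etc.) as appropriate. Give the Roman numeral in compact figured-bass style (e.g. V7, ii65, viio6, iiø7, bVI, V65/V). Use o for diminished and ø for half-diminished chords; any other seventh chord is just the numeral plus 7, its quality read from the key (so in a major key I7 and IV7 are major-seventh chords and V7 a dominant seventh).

V7/vi

The pitches B-D#-F#-A form a dominant seventh chord rooted on B.
B is not a diatonic chord root with this quality in G major, but it lies a perfect fifth above E (vi), so the chord functions as an applied dominant of vi.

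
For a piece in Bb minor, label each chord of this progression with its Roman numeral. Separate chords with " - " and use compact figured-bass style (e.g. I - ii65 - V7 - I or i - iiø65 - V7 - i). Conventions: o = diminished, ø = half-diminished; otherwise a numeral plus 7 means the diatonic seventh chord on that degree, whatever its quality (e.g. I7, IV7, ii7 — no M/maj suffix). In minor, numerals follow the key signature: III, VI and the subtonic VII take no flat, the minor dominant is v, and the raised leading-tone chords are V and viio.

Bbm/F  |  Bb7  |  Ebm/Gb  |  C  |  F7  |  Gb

i64 - V7/iv - iv6 - V/V - V7 - VI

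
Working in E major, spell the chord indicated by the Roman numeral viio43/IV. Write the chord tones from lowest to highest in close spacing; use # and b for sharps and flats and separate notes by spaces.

D F G# B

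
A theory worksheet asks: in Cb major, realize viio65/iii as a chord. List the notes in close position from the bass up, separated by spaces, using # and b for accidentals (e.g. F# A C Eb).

F Ab Cb D

The slash marks an applied leading-tone chord: viio of iii. In Cb major, iii is Eb, so the leading tone to it is D, a half step below.
Building a fully diminished seventh chord on D gives D-F-Ab-Cb.
The figured bass 65 indicates first inversion, placing the third (F) in the bass: F-Ab-Cb-D.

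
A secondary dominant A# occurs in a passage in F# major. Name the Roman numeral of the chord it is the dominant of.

vi

The chord is a major triad on A#.
A dominant resolves down a perfect fifth: A# → D#. In F# major, D# is scale degree 6, i.e. vi.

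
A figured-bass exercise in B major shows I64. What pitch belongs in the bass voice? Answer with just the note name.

I in B major has root B; the chord is B-D#-F#.
The figure 64 means second inversion — the fifth is in the bass.

F#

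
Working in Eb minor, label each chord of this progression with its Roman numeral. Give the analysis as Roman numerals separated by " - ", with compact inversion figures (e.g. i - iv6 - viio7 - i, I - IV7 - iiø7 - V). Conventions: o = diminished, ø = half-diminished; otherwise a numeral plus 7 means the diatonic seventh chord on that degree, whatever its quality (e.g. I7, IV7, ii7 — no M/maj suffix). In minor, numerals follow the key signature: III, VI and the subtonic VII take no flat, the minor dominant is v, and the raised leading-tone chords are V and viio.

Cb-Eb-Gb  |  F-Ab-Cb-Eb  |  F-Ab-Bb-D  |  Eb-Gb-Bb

Cb-Eb-Gb has root Cb, degree 6 in Eb minor, so VI.
F-Ab-Cb-Eb: half-diminished seventh chord on F = scale degree 2 → iiø7.
F-Ab-Bb-D has root Bb, degree 5 in Eb minor, so V43.
Eb-Gb-Bb has root Eb, degree 1 in Eb minor, so i.

VI - iiø7 - V43 - i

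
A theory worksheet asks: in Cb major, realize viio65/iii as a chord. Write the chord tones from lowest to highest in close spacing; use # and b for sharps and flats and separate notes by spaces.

The slash marks an applied leading-tone chord: viio of iii. In Cb major, iii is Eb, so the leading tone to it is D, a half step below.
Building a fully diminished seventh chord on D gives D-F-Ab-Cb.
The figured bass 65 indicates first inversion, placing the third (F) in the bass: F-Ab-Cb-D.

F Ab Cb D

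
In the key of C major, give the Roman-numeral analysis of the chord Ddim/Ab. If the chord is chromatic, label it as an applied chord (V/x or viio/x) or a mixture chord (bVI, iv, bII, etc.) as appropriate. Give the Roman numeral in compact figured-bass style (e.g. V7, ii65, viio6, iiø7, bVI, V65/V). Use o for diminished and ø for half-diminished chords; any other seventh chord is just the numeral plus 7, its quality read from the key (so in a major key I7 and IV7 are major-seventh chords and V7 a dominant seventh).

iio64

Stacked in thirds the chord is D-F-Ab: a diminished triad on D.
D is the second degree of C major. This is the diminished supertonic triad, borrowed from the parallel minor.
With Ab in the bass the chord is in second inversion, so the figured bass is 64.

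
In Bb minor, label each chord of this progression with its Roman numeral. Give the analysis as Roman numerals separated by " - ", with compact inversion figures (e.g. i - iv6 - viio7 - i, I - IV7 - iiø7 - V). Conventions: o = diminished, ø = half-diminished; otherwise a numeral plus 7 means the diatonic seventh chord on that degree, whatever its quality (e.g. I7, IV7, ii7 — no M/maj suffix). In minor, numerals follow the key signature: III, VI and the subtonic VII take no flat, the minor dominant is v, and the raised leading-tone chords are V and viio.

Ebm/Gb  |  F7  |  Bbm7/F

Ebm/Gb: root Eb is the subdominant; minor triad there is iv6.
F7 has root F, degree 5 in Bb minor, so V7.
Bbm7/F has root Bb, degree 1 in Bb minor, so i43.

iv6 - V7 - i43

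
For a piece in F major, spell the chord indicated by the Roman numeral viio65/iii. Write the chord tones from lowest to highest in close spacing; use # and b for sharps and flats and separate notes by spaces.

B D F G#

The slash marks an applied leading-tone chord: viio of iii. In F major, iii is A, so the leading tone to it is G#, a half step below.
Building a fully diminished seventh chord on G# gives G#-B-D-F.
With the 65 figure the chord is in first inversion; from the bass B upward in close position it reads B-D-F-G#.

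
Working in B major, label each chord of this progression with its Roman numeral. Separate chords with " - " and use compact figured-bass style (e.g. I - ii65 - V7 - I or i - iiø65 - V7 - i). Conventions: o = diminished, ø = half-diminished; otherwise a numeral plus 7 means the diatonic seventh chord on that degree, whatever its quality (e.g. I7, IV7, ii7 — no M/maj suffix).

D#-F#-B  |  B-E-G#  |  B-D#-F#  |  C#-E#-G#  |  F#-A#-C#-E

D#-F#-B has root B, degree 1 in B major, so I6.
B-E-G#: root E is the subdominant; major triad there is IV64.
B-D#-F#: root B is the tonic; major triad there is I.
C#-E#-G#: chromatic; C# is V of V, so V/V.
F#-A#-C#-E has root F#, degree 5 in B major, so V7.

I6 - IV64 - I - V/V - V7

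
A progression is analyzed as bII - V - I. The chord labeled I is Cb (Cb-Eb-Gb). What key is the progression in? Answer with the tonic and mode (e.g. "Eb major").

The anchor chord is a major triad on Cb, labeled I.
If Cb is scale degree 1 and the mode makes that degree carry a major triad, the tonic is Cb and the mode is major.

Cb major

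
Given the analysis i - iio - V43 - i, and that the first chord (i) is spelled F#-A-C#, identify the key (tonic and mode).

F# minor

i is given as F#-A-C# — a minor triad with root F#.
If F# is scale degree 1 and the mode makes that degree carry a minor triad, the tonic is F# and the mode is minor.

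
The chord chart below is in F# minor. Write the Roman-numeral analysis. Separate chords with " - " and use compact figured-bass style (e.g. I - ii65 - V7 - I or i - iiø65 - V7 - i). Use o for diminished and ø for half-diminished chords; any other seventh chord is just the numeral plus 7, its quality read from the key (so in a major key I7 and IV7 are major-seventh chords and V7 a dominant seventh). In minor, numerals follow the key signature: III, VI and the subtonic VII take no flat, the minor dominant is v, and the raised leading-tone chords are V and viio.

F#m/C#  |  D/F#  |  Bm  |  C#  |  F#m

i64 - VI6 - iv - V - i

F#m/C#: root F# is the tonic; minor triad there is i64.
D/F#: root D is the submediant; major triad there is VI6.
Bm: root B is the subdominant; minor triad there is iv.
C#: root C# is the dominant; major triad there is V.
F#m: minor triad on F# = scale degree 1 → i.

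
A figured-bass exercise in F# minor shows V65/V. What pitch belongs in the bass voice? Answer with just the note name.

B#

The applied chord V65/V is rooted on G#: G#-B#-D#-F#.
The figure 65 means first inversion — the third is in the bass.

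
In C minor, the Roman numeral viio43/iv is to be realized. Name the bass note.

Bb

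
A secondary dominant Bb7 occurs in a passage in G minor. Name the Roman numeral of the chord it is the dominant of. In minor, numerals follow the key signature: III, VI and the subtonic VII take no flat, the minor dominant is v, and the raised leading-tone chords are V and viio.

VI

The chord is a dominant seventh chord on Bb.
A dominant resolves down a perfect fifth: Bb → Eb. In G minor, Eb is scale degree 6, i.e. VI.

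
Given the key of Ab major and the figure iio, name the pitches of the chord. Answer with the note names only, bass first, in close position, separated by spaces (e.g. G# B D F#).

Scale degree 2 in Ab major is Bb; here the chord built on it is altered to a diminished triad. iio is the diminished supertonic triad, borrowed from the parallel minor.
So the chord is Bb-Db-Fb.

Bb Db Fb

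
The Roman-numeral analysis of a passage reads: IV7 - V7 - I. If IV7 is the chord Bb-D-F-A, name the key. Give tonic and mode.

F major

The chord Bbmaj7 is a major seventh chord rooted on Bb; its label is IV7.
If Bb is scale degree 4 and the mode makes that degree carry a major seventh chord, the tonic is F and the mode is major.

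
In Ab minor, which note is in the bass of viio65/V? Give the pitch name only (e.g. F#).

The applied chord viio65/V is rooted on D: D-F-Ab-Cb.
The figure 65 means first inversion — the third is in the bass.

F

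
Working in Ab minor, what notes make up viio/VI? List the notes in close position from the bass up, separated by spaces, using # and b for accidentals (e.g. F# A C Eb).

Eb Gb Bbb

The slash marks an applied leading-tone chord: viio of VI. In Ab minor, VI is Fb, so the leading tone to it is Eb, a half step below.
Building a diminished triad on Eb gives Eb-Gb-Bbb.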